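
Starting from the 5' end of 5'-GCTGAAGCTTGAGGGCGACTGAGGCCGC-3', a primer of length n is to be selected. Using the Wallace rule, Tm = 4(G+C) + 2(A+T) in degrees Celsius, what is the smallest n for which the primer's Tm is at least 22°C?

n = 7

First 6 bases: GCTGAA → Tm = 18°C (< 22°C)
First 7 bases: GCTGAAG → Tm = 22°C (≥ 22°C)
Since every base adds ≥2°C, Tm only increases with n, so the threshold is first crossed at n = 7.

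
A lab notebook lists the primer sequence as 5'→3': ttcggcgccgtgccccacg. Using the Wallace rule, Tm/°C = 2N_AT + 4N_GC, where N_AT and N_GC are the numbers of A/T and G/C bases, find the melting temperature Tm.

Base counts: A=1, C=9, G=6, T=3
A+T = 4, G+C = 15
Tm = 4·15 + 2·4 = 60 + 8 = 68°C

68°C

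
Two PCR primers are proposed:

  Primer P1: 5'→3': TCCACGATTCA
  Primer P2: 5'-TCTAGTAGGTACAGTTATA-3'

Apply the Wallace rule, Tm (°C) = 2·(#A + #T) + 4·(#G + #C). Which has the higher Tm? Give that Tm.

Primer P1: A+T=6, G+C=5 → Tm = 2(6)+4(5) = 32°C
Primer P2: A+T=13, G+C=6 → Tm = 2(13)+4(6) = 50°C
32°C vs 50°C → primer P2 is higher.

Primer P2, 50°C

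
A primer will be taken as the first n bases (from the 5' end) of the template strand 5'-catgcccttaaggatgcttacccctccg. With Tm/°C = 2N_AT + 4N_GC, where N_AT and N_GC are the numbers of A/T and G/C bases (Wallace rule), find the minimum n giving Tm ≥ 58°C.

n = 20

First 19 bases: CATGCCCTTAAGGATGCTT → Tm = 56°C (< 58°C)
First 20 bases: CATGCCCTTAAGGATGCTTA → Tm = 58°C (≥ 58°C)
Each additional base adds 2°C (A/T) or 4°C (G/C), so Tm is non-decreasing in n; n = 20 is the first length to reach 58°C.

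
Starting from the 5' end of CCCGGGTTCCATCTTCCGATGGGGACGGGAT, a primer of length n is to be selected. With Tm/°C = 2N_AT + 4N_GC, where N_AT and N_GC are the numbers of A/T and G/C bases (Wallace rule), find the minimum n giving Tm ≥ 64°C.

n = 20

First 19 bases: CCCGGGTTCCATCTTCCGA → Tm = 62°C (< 64°C)
First 20 bases: CCCGGGTTCCATCTTCCGAT → Tm = 64°C (≥ 64°C)
Each additional base adds 2°C (A/T) or 4°C (G/C), so Tm is non-decreasing in n; n = 20 is the first length to reach 64°C.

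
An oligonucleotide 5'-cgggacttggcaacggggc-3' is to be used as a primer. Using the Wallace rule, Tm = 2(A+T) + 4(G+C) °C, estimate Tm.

66°C

Scanning the sequence gives T=2, A=3, C=5, G=9.
So N_AT = 5 and N_GC = 14.
Tm = 2(5) + 4(14) = 10 + 56 = 66°C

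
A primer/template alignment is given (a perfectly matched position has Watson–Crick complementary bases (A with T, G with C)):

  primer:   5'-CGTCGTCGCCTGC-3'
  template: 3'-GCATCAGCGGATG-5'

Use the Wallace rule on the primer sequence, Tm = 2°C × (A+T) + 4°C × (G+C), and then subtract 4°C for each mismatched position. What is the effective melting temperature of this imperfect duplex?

38°C

Primer base counts: A=0, T=3, G=4, C=6 → A+T=3, G+C=10
Perfect-match Tm = 2(3) + 4(10) = 6 + 40 = 46°C
Mismatches (positions where the bases are not complementary): 2 (at positions 4, 12)
Effective Tm = 46 − 2×4 = 46 − 8 = 38°C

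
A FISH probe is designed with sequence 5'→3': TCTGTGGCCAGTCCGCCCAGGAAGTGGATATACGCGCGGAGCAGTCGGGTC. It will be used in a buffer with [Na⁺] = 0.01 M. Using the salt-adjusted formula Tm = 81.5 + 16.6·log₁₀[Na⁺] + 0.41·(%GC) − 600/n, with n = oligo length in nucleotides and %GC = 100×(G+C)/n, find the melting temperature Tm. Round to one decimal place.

63.1°C

Length n = 51. Base counts: C=14, T=9, G=19, A=9
G+C = 33, so %GC = 33/51 × 100 = 64.706%
Salt term: 16.6 × (-2) = -33.2
GC term: 0.41 × 64.706 = 26.529; length term: −600/51 = −11.765
Tm = 81.5 + (-33.2) + 26.529 − 11.765 = 63.064 → 63.1°C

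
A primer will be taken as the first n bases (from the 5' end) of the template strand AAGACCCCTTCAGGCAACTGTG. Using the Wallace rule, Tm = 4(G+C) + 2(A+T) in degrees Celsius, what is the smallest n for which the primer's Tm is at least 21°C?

First 6 bases: AAGACC → Tm = 18°C (< 21°C)
First 7 bases: AAGACCC → Tm = 22°C (≥ 21°C)
Since every base adds ≥2°C, Tm only increases with n, so the threshold is first crossed at n = 7.

n = 7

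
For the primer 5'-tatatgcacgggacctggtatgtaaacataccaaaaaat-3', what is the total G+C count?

T=9, C=7, A=16, G=7
G+C = 7 + 7 = 14

14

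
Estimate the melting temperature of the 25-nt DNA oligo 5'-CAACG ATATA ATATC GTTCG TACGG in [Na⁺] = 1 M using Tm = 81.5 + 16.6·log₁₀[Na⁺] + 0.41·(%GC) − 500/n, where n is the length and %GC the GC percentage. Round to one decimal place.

Length n = 25. Counting bases: A=8, C=5, T=7, G=5
G+C = 10, so %GC = 10/25 × 100 = 40%
Salt term: 16.6 × (0) = 0
GC term: 0.41 × 40 = 16.4; length term: −500/25 = −20
Tm = 81.5 + (0) + 16.4 − 20 = 77.9 → 77.9°C

77.9°C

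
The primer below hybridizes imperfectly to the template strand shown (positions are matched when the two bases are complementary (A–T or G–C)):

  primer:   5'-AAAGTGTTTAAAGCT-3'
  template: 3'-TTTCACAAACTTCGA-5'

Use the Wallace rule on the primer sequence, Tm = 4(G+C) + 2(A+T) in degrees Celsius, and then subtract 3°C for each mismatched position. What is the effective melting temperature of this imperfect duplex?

35°C

Primer base counts: A=6, T=5, G=3, C=1 → A+T=11, G+C=4
Perfect-match Tm = 2(11) + 4(4) = 22 + 16 = 38°C
Mismatches (positions where the bases are not complementary): 1 (at position 10)
Effective Tm = 38 − 1×3 = 38 − 3 = 35°C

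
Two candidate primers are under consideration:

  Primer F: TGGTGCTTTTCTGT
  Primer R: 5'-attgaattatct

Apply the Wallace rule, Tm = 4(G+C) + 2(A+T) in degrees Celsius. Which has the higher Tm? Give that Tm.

Primer F, 40°C

Primer F: A+T=8, G+C=6 → Tm = 2(8)+4(6) = 40°C
Primer R: A+T=10, G+C=2 → Tm = 2(10)+4(2) = 28°C
40°C vs 28°C → primer F is higher.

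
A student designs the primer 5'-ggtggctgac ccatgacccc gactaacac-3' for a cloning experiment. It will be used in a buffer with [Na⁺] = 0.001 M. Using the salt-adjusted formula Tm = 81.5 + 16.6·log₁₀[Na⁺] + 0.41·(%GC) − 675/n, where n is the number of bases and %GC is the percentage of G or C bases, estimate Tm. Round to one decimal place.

Length n = 29. Base counts: A=7, T=4, C=11, G=7
G+C = 18, so %GC = 18/29 × 100 = 62.069%
Salt term: 16.6 × (-3) = -49.8
GC term: 0.41 × 62.069 = 25.448; length term: −675/29 = −23.276
Tm = 81.5 + (-49.8) + 25.448 − 23.276 = 33.872 → 33.9°C

33.9°C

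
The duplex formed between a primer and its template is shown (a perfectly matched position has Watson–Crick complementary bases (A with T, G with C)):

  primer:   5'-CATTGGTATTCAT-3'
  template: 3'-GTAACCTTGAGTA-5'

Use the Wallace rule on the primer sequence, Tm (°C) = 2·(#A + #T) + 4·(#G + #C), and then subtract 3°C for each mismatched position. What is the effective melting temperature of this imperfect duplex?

28°C

Primer base counts: A=3, T=6, G=2, C=2 → A+T=9, G+C=4
Perfect-match Tm = 2(9) + 4(4) = 18 + 16 = 34°C
Mismatches (positions where the bases are not complementary): 2 (at positions 7, 9)
Effective Tm = 34 − 2×3 = 34 − 6 = 28°C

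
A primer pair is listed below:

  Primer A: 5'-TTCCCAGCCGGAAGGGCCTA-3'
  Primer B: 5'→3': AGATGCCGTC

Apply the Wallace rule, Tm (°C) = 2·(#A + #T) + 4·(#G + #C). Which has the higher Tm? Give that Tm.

Primer A, 66°C

Primer A: A+T=7, G+C=13 → Tm = 2(7)+4(13) = 66°C
Primer B: A+T=4, G+C=6 → Tm = 2(4)+4(6) = 32°C
66°C vs 32°C → primer A is higher.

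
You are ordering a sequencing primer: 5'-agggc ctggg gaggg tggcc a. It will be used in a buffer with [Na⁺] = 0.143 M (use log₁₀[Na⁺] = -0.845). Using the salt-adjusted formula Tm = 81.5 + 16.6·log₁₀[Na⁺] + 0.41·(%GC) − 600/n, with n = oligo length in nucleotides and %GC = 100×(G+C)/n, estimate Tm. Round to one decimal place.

Length n = 21. A=3, T=2, C=4, G=12
G+C = 16, so %GC = 16/21 × 100 = 76.19%
Salt term: 16.6 × (-0.845) = -14.027
GC term: 0.41 × 76.19 = 31.238; length term: −600/21 = −28.571
Tm = 81.5 + (-14.027) + 31.238 − 28.571 = 70.14 → 70.1°C

70.1°C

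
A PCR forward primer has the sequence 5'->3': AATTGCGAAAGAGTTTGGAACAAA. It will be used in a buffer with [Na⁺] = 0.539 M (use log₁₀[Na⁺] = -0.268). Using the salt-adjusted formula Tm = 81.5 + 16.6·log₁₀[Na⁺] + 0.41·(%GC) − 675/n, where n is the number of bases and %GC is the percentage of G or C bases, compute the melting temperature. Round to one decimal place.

62.6°C

Length n = 24. T=5, C=2, A=11, G=6
G+C = 8, so %GC = 8/24 × 100 = 33.333%
Salt term: 16.6 × (-0.268) = -4.449
GC term: 0.41 × 33.333 = 13.667; length term: −675/24 = −28.125
Tm = 81.5 + (-4.449) + 13.667 − 28.125 = 62.593 → 62.6°C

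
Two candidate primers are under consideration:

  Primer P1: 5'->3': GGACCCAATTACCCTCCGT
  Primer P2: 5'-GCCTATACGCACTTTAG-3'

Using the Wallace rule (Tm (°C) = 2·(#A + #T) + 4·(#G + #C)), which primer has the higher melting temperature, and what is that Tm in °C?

Primer P1, 60°C

Primer P1: A+T=8, G+C=11 → Tm = 2(8)+4(11) = 60°C
Primer P2: A+T=9, G+C=8 → Tm = 2(9)+4(8) = 50°C
60°C vs 50°C → primer P1 is higher.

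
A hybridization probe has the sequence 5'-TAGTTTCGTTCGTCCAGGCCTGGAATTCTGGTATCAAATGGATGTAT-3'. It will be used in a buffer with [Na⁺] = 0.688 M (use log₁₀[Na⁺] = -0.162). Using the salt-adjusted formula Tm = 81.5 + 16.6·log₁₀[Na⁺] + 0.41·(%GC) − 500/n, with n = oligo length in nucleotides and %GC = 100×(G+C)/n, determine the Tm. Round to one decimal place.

Length n = 47. G=12, T=17, C=8, A=10
G+C = 20, so %GC = 20/47 × 100 = 42.553%
Salt term: 16.6 × (-0.162) = -2.689
GC term: 0.41 × 42.553 = 17.447; length term: −500/47 = −10.638
Tm = 81.5 + (-2.689) + 17.447 − 10.638 = 85.62 → 85.6°C

85.6°C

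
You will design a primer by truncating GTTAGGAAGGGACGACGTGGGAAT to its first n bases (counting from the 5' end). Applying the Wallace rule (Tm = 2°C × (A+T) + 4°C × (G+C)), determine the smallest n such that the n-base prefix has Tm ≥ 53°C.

First 16 bases: GTTAGGAAGGGACGAC → Tm = 50°C (< 53°C)
First 17 bases: GTTAGGAAGGGACGACG → Tm = 54°C (≥ 53°C)
Since every base adds ≥2°C, Tm only increases with n, so the threshold is first crossed at n = 17.

n = 17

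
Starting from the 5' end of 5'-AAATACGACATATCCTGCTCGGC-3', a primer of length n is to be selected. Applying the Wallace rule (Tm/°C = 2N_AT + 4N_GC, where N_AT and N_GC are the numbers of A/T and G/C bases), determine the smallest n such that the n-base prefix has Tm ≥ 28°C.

First 10 bases: AAATACGACA → Tm = 26°C (< 28°C)
First 11 bases: AAATACGACAT → Tm = 28°C (≥ 28°C)
Since every base adds ≥2°C, Tm only increases with n, so the threshold is first crossed at n = 11.

n = 11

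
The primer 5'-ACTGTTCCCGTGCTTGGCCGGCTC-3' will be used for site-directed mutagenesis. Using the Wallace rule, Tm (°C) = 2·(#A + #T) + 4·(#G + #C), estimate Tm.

80°C

C=9, T=7, G=7, A=1
AT pairs contribute 8, GC pairs contribute 16.
Tm = 2(8) + 4(16) = 16 + 64 = 80°C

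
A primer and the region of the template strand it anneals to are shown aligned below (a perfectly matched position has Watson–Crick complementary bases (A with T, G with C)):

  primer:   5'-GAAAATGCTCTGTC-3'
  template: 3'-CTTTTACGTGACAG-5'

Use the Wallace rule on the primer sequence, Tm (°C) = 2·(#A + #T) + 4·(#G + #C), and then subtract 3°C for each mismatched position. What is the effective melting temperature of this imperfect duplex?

Primer base counts: A=4, T=4, G=3, C=3 → A+T=8, G+C=6
Perfect-match Tm = 2(8) + 4(6) = 16 + 24 = 40°C
Mismatches (positions where the bases are not complementary): 1 (at position 9)
Effective Tm = 40 − 1×3 = 40 − 3 = 37°C

37°C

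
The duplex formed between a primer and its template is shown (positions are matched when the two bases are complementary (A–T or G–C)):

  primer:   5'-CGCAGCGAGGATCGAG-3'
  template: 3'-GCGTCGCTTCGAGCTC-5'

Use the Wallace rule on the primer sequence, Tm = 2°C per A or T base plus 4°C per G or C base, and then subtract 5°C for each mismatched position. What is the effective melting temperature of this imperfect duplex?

Primer base counts: A=4, T=1, G=7, C=4 → A+T=5, G+C=11
Perfect-match Tm = 2(5) + 4(11) = 10 + 44 = 54°C
Mismatches (positions where the bases are not complementary): 2 (at positions 9, 11)
Effective Tm = 54 − 2×5 = 54 − 10 = 44°C

44°C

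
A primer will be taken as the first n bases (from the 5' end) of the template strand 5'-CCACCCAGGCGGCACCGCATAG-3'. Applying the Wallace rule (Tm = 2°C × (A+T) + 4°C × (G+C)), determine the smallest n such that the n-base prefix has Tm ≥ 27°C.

First 7 bases: CCACCCA → Tm = 24°C (< 27°C)
First 8 bases: CCACCCAG → Tm = 28°C (≥ 27°C)
Since every base adds ≥2°C, Tm only increases with n, so the threshold is first crossed at n = 8.

n = 8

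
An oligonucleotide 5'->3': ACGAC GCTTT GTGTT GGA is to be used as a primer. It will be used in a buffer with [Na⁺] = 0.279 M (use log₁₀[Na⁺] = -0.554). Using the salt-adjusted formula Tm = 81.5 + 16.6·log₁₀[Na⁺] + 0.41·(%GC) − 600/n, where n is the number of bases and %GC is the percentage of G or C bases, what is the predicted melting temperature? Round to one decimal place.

59.5°C

Length n = 18. Scanning the sequence gives T=6, G=6, A=3, C=3.
G+C = 9, so %GC = 9/18 × 100 = 50%
Salt term: 16.6 × (-0.554) = -9.196
GC term: 0.41 × 50 = 20.5; length term: −600/18 = −33.333
Tm = 81.5 + (-9.196) + 20.5 − 33.333 = 59.471 → 59.5°C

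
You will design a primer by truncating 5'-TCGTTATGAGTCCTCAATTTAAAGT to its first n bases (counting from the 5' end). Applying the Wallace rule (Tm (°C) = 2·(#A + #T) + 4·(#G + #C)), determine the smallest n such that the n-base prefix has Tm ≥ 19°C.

n = 8

First 7 bases: TCGTTAT → Tm = 18°C (< 19°C)
First 8 bases: TCGTTATG → Tm = 22°C (≥ 19°C)
Since every base adds ≥2°C, Tm only increases with n, so the threshold is first crossed at n = 8.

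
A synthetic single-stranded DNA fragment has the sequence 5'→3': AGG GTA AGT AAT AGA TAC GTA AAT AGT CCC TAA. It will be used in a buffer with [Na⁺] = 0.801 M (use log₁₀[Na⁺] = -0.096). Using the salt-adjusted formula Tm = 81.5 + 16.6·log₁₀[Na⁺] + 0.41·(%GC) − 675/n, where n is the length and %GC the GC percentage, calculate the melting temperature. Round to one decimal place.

Length n = 33. Base counts: G=7, A=14, C=4, T=8
G+C = 11, so %GC = 11/33 × 100 = 33.333%
Salt term: 16.6 × (-0.096) = -1.594
GC term: 0.41 × 33.333 = 13.667; length term: −675/33 = −20.455
Tm = 81.5 + (-1.594) + 13.667 − 20.455 = 73.118 → 73.1°C

73.1°C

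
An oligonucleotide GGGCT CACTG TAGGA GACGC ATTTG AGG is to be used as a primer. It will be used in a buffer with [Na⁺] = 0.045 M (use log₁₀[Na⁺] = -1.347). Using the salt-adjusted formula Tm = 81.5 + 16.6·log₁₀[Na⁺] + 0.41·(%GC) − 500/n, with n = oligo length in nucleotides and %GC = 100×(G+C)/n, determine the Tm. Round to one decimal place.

64.7°C

Length n = 28. Counting bases: T=6, A=6, G=11, C=5
G+C = 16, so %GC = 16/28 × 100 = 57.143%
Salt term: 16.6 × (-1.347) = -22.36
GC term: 0.41 × 57.143 = 23.429; length term: −500/28 = −17.857
Tm = 81.5 + (-22.36) + 23.429 − 17.857 = 64.712 → 64.7°C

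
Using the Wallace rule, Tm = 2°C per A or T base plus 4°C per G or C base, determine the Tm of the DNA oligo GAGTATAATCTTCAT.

38°C

Scanning the sequence gives A=5, T=6, G=2, C=2.
So N_AT = 11 and N_GC = 4.
Tm = 2(11) + 4(4) = 22 + 16 = 38°C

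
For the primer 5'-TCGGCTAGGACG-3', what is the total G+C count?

8

Scanning the sequence gives C=3, T=2, A=2, G=5.
G+C = 5 + 3 = 8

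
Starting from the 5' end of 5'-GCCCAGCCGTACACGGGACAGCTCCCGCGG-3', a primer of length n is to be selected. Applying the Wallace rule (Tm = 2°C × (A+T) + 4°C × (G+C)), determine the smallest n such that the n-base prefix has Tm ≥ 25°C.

n = 7

First 6 bases: GCCCAG → Tm = 22°C (< 25°C)
First 7 bases: GCCCAGC → Tm = 26°C (≥ 25°C)
Each additional base adds 2°C (A/T) or 4°C (G/C), so Tm is non-decreasing in n; n = 7 is the first length to reach 25°C.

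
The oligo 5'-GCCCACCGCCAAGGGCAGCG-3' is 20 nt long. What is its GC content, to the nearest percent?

Base counts: T=0, G=7, A=4, C=9
G+C = 7 + 9 = 16 out of 20 bases
%GC = 16/20 × 100 = 80% ≈ 80%

80%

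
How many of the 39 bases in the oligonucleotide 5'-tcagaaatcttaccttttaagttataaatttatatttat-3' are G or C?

Scanning the sequence gives T=19, A=14, G=2, C=4.
G+C = 2 + 4 = 6

6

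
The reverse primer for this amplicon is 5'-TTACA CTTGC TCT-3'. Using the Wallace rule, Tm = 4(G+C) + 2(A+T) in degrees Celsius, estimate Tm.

36°C

Scanning the sequence gives G=1, C=4, T=6, A=2.
A+T = 8, G+C = 5
Tm = 2(8) + 4(5) = 16 + 20 = 36°C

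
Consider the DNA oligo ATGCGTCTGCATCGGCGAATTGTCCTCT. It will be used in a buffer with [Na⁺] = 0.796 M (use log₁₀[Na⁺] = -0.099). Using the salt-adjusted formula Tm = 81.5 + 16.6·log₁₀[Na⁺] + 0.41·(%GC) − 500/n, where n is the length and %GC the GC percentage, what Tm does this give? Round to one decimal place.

Length n = 28. Counting bases: G=7, T=9, C=8, A=4
G+C = 15, so %GC = 15/28 × 100 = 53.571%
Salt term: 16.6 × (-0.099) = -1.643
GC term: 0.41 × 53.571 = 21.964; length term: −500/28 = −17.857
Tm = 81.5 + (-1.643) + 21.964 − 17.857 = 83.964 → 84.0°C

84.0°C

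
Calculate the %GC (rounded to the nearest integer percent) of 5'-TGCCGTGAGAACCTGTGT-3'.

T=5, C=4, G=6, A=3
G+C = 6 + 4 = 10 out of 18 bases
%GC = 10/18 × 100 = 55.56% ≈ 56%

56%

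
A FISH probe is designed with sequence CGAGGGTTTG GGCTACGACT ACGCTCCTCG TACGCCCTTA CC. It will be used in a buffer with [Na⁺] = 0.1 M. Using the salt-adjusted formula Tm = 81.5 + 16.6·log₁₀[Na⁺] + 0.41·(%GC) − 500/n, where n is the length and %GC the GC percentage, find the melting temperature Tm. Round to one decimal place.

Length n = 42. Scanning the sequence gives A=6, C=15, G=11, T=10.
G+C = 26, so %GC = 26/42 × 100 = 61.905%
Salt term: 16.6 × (-1) = -16.6
GC term: 0.41 × 61.905 = 25.381; length term: −500/42 = −11.905
Tm = 81.5 + (-16.6) + 25.381 − 11.905 = 78.376 → 78.4°C

78.4°C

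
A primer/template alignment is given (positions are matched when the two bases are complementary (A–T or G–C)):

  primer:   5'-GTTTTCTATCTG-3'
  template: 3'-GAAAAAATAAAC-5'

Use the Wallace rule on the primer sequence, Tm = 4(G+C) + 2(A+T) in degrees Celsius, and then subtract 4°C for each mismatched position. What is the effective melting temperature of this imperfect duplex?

20°C

Primer base counts: A=1, T=7, G=2, C=2 → A+T=8, G+C=4
Perfect-match Tm = 2(8) + 4(4) = 16 + 16 = 32°C
Mismatches (positions where the bases are not complementary): 3 (at positions 1, 6, 10)
Effective Tm = 32 − 3×4 = 32 − 12 = 20°C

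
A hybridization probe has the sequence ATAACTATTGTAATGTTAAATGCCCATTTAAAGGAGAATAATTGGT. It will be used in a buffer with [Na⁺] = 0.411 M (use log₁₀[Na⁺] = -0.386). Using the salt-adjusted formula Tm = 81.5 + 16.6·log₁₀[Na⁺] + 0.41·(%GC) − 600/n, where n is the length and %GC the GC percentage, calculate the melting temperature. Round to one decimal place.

Length n = 46. Base counts: C=4, G=8, A=18, T=16
G+C = 12, so %GC = 12/46 × 100 = 26.087%
Salt term: 16.6 × (-0.386) = -6.408
GC term: 0.41 × 26.087 = 10.696; length term: −600/46 = −13.043
Tm = 81.5 + (-6.408) + 10.696 − 13.043 = 72.745 → 72.7°C

72.7°C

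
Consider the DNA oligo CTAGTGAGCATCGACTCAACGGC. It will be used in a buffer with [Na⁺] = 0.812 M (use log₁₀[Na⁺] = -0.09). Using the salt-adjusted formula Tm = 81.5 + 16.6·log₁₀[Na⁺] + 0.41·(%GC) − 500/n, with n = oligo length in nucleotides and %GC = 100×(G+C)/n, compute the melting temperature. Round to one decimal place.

Length n = 23. Counting bases: T=4, G=6, A=6, C=7
G+C = 13, so %GC = 13/23 × 100 = 56.522%
Salt term: 16.6 × (-0.09) = -1.494
GC term: 0.41 × 56.522 = 23.174; length term: −500/23 = −21.739
Tm = 81.5 + (-1.494) + 23.174 − 21.739 = 81.441 → 81.4°C

81.4°C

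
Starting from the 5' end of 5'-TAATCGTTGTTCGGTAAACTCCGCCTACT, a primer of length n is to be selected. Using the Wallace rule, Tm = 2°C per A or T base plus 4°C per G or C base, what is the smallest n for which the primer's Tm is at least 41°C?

n = 15

First 14 bases: TAATCGTTGTTCGG → Tm = 40°C (< 41°C)
First 15 bases: TAATCGTTGTTCGGT → Tm = 42°C (≥ 41°C)
Since every base adds ≥2°C, Tm only increases with n, so the threshold is first crossed at n = 15.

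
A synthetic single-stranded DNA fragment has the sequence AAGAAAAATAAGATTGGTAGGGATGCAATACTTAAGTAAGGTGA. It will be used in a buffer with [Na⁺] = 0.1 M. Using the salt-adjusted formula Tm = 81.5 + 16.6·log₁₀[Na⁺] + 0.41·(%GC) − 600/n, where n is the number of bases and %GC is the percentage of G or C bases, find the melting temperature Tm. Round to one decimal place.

Length n = 44. Scanning the sequence gives C=2, A=20, G=12, T=10.
G+C = 14, so %GC = 14/44 × 100 = 31.818%
Salt term: 16.6 × (-1) = -16.6
GC term: 0.41 × 31.818 = 13.045; length term: −600/44 = −13.636
Tm = 81.5 + (-16.6) + 13.045 − 13.636 = 64.309 → 64.3°C

64.3°C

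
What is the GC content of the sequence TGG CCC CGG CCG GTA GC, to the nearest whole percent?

A=1, C=7, G=7, T=2
G+C = 7 + 7 = 14 out of 17 bases
%GC = 14/17 × 100 = 82.35% ≈ 82%

82%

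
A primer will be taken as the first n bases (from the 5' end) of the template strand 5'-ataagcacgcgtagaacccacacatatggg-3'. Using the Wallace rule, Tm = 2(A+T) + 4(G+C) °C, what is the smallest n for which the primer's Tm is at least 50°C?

First 16 bases: ATAAGCACGCGTAGAA → Tm = 46°C (< 50°C)
First 17 bases: ATAAGCACGCGTAGAAC → Tm = 50°C (≥ 50°C)
Each additional base adds 2°C (A/T) or 4°C (G/C), so Tm is non-decreasing in n; n = 17 is the first length to reach 50°C.

n = 17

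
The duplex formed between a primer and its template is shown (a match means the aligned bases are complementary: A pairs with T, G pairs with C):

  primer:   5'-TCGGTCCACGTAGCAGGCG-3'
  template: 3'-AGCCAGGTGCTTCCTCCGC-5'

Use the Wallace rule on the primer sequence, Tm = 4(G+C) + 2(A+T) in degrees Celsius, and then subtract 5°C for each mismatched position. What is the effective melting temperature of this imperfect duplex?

54°C

Primer base counts: A=3, T=3, G=7, C=6 → A+T=6, G+C=13
Perfect-match Tm = 2(6) + 4(13) = 12 + 52 = 64°C
Mismatches (positions where the bases are not complementary): 2 (at positions 11, 14)
Effective Tm = 64 − 2×5 = 64 − 10 = 54°C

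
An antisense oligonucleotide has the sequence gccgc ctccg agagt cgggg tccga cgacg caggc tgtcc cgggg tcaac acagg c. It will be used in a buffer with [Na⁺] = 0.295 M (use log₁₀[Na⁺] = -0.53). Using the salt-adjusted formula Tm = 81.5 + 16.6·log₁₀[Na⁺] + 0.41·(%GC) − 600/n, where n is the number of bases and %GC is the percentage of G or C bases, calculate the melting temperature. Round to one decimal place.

92.0°C

Length n = 56. G=21, C=20, T=6, A=9
G+C = 41, so %GC = 41/56 × 100 = 73.214%
Salt term: 16.6 × (-0.53) = -8.798
GC term: 0.41 × 73.214 = 30.018; length term: −600/56 = −10.714
Tm = 81.5 + (-8.798) + 30.018 − 10.714 = 92.006 → 92.0°C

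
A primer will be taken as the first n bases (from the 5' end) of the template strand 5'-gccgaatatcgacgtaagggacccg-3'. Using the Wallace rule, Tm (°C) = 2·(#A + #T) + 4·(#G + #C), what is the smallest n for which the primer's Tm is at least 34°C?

First 10 bases: GCCGAATATC → Tm = 30°C (< 34°C)
First 11 bases: GCCGAATATCG → Tm = 34°C (≥ 34°C)
Since every base adds ≥2°C, Tm only increases with n, so the threshold is first crossed at n = 11.

n = 11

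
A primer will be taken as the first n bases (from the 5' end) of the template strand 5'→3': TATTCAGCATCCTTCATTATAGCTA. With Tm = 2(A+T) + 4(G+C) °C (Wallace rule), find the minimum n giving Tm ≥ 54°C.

n = 21

First 20 bases: TATTCAGCATCCTTCATTAT → Tm = 52°C (< 54°C)
First 21 bases: TATTCAGCATCCTTCATTATA → Tm = 54°C (≥ 54°C)
Since every base adds ≥2°C, Tm only increases with n, so the threshold is first crossed at n = 21.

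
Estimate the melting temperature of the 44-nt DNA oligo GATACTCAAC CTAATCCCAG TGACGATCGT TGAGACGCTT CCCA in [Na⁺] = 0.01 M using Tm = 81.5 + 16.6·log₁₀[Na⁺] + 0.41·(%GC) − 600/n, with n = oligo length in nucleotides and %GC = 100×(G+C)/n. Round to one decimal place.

Length n = 44. Scanning the sequence gives C=14, G=8, A=12, T=10.
G+C = 22, so %GC = 22/44 × 100 = 50%
Salt term: 16.6 × (-2) = -33.2
GC term: 0.41 × 50 = 20.5; length term: −600/44 = −13.636
Tm = 81.5 + (-33.2) + 20.5 − 13.636 = 55.164 → 55.2°C

55.2°C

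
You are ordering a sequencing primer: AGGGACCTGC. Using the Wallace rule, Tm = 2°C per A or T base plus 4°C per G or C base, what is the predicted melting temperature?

Base counts: C=3, T=1, G=4, A=2
So N_AT = 3 and N_GC = 7.
Tm = 2×3 + 4×7 = 34°C

34°C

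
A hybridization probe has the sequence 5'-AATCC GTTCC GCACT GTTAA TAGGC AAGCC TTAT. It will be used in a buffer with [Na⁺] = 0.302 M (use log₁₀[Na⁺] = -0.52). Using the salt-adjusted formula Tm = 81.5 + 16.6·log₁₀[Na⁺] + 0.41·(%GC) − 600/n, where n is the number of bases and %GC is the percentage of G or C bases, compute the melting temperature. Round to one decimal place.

73.3°C

Length n = 34. Scanning the sequence gives C=9, T=10, A=9, G=6.
G+C = 15, so %GC = 15/34 × 100 = 44.118%
Salt term: 16.6 × (-0.52) = -8.632
GC term: 0.41 × 44.118 = 18.088; length term: −600/34 = −17.647
Tm = 81.5 + (-8.632) + 18.088 − 17.647 = 73.309 → 73.3°C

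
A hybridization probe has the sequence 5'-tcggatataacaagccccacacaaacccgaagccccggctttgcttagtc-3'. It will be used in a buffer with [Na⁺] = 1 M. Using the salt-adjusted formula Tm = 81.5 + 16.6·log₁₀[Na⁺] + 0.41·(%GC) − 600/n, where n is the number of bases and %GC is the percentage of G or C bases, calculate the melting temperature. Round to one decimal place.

91.6°C

Length n = 50. Base counts: G=9, A=14, T=9, C=18
G+C = 27, so %GC = 27/50 × 100 = 54%
Salt term: 16.6 × (0) = 0
GC term: 0.41 × 54 = 22.14; length term: −600/50 = −12
Tm = 81.5 + (0) + 22.14 − 12 = 91.64 → 91.6°C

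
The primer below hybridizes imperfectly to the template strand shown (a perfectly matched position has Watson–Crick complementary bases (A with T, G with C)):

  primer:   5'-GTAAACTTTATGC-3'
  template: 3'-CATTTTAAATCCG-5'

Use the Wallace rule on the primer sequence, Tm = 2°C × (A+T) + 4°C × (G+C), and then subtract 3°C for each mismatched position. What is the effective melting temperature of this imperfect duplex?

Primer base counts: A=4, T=5, G=2, C=2 → A+T=9, G+C=4
Perfect-match Tm = 2(9) + 4(4) = 18 + 16 = 34°C
Mismatches (positions where the bases are not complementary): 2 (at positions 6, 11)
Effective Tm = 34 − 2×3 = 34 − 6 = 28°C

28°C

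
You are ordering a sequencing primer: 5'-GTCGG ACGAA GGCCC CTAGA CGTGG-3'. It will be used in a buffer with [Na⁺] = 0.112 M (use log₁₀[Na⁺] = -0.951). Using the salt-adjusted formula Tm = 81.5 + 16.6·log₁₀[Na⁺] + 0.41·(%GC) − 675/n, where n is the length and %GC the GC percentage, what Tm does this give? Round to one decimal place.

66.6°C

Length n = 25. Counting bases: T=3, C=7, A=5, G=10
G+C = 17, so %GC = 17/25 × 100 = 68%
Salt term: 16.6 × (-0.951) = -15.787
GC term: 0.41 × 68 = 27.88; length term: −675/25 = −27
Tm = 81.5 + (-15.787) + 27.88 − 27 = 66.593 → 66.6°C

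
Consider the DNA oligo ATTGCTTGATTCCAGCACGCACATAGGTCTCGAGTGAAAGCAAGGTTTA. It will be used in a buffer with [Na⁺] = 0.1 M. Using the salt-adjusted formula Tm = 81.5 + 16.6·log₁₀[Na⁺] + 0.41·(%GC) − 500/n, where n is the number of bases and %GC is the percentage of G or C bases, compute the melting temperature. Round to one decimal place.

Length n = 49. Counting bases: C=10, T=13, G=12, A=14
G+C = 22, so %GC = 22/49 × 100 = 44.898%
Salt term: 16.6 × (-1) = -16.6
GC term: 0.41 × 44.898 = 18.408; length term: −500/49 = −10.204
Tm = 81.5 + (-16.6) + 18.408 − 10.204 = 73.104 → 73.1°C

73.1°C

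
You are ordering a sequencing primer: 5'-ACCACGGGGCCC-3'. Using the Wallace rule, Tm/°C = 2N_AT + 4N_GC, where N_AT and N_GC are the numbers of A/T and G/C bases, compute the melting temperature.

44°C

Scanning the sequence gives G=4, C=6, T=0, A=2.
So N_AT = 2 and N_GC = 10.
Tm = 2×2 + 4×10 = 44°C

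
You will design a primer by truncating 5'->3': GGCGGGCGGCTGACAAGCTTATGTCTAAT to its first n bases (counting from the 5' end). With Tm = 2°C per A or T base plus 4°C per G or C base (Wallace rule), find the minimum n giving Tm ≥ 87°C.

First 27 bases: GGCGGGCGGCTGACAAGCTTATGTCTA → Tm = 86°C (< 87°C)
First 28 bases: GGCGGGCGGCTGACAAGCTTATGTCTAA → Tm = 88°C (≥ 87°C)
Since every base adds ≥2°C, Tm only increases with n, so the threshold is first crossed at n = 28.

n = 28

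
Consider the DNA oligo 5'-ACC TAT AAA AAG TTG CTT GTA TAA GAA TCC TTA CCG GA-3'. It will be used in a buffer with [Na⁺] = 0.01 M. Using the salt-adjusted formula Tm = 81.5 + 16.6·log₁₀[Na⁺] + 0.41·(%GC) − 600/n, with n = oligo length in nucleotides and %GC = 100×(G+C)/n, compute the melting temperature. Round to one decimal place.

Length n = 38. Scanning the sequence gives C=7, G=6, A=14, T=11.
G+C = 13, so %GC = 13/38 × 100 = 34.211%
Salt term: 16.6 × (-2) = -33.2
GC term: 0.41 × 34.211 = 14.027; length term: −600/38 = −15.789
Tm = 81.5 + (-33.2) + 14.027 − 15.789 = 46.538 → 46.5°C

46.5°C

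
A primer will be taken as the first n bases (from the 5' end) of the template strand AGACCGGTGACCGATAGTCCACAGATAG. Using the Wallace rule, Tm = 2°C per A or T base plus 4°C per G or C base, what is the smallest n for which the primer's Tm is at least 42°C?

n = 13

First 12 bases: AGACCGGTGACC → Tm = 40°C (< 42°C)
First 13 bases: AGACCGGTGACCG → Tm = 44°C (≥ 42°C)
Since every base adds ≥2°C, Tm only increases with n, so the threshold is first crossed at n = 13.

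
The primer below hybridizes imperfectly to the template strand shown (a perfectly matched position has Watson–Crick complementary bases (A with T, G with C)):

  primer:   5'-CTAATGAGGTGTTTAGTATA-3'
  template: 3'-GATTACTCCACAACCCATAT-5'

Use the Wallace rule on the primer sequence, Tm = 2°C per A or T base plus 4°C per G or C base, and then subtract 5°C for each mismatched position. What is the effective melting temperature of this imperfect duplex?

Primer base counts: A=6, T=8, G=5, C=1 → A+T=14, G+C=6
Perfect-match Tm = 2(14) + 4(6) = 28 + 24 = 52°C
Mismatches (positions where the bases are not complementary): 2 (at positions 14, 15)
Effective Tm = 52 − 2×5 = 52 − 10 = 42°C

42°C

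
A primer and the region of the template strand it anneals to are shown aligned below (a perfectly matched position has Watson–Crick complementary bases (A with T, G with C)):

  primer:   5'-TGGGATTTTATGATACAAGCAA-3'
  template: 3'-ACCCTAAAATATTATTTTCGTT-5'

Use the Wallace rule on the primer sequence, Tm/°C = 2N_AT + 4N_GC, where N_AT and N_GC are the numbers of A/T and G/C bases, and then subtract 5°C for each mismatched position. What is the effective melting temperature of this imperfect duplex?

Primer base counts: A=8, T=7, G=5, C=2 → A+T=15, G+C=7
Perfect-match Tm = 2(15) + 4(7) = 30 + 28 = 58°C
Mismatches (positions where the bases are not complementary): 2 (at positions 12, 16)
Effective Tm = 58 − 2×5 = 58 − 10 = 48°C

48°C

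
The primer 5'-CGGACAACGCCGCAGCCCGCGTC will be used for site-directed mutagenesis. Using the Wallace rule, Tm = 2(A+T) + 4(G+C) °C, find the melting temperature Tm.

82°C

Counting bases: A=4, G=7, C=11, T=1
So N_AT = 5 and N_GC = 18.
Tm = 2(5) + 4(18) = 10 + 72 = 82°C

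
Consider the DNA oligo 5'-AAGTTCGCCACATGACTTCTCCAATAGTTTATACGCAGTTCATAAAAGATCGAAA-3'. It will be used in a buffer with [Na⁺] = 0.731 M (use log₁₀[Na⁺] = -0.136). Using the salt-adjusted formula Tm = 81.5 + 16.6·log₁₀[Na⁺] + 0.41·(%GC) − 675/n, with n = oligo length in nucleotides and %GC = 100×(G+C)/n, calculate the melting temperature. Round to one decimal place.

81.9°C

Length n = 55. T=15, G=8, C=12, A=20
G+C = 20, so %GC = 20/55 × 100 = 36.364%
Salt term: 16.6 × (-0.136) = -2.258
GC term: 0.41 × 36.364 = 14.909; length term: −675/55 = −12.273
Tm = 81.5 + (-2.258) + 14.909 − 12.273 = 81.878 → 81.9°C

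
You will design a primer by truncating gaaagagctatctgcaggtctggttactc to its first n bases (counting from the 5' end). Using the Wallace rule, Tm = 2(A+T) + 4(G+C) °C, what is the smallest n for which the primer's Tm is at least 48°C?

n = 17

First 16 bases: GAAAGAGCTATCTGCA → Tm = 46°C (< 48°C)
First 17 bases: GAAAGAGCTATCTGCAG → Tm = 50°C (≥ 48°C)
Since every base adds ≥2°C, Tm only increases with n, so the threshold is first crossed at n = 17.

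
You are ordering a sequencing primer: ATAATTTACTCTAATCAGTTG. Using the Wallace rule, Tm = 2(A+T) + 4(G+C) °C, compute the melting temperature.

Counting bases: C=3, G=2, T=9, A=7
So N_AT = 16 and N_GC = 5.
Tm = 4·5 + 2·16 = 20 + 32 = 52°C

52°C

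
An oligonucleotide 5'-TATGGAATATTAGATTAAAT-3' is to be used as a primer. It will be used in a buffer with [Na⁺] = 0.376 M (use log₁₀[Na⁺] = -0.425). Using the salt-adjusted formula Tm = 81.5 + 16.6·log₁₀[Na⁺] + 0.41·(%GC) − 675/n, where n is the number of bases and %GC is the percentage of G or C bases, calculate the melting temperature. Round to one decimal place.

Length n = 20. Base counts: G=3, C=0, A=9, T=8
G+C = 3, so %GC = 3/20 × 100 = 15%
Salt term: 16.6 × (-0.425) = -7.055
GC term: 0.41 × 15 = 6.15; length term: −675/20 = −33.75
Tm = 81.5 + (-7.055) + 6.15 − 33.75 = 46.845 → 46.8°C

46.8°C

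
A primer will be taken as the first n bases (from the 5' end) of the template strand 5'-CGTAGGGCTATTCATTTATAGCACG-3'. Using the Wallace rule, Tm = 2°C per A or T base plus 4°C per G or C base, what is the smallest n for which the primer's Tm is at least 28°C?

First 7 bases: CGTAGGG → Tm = 24°C (< 28°C)
First 8 bases: CGTAGGGC → Tm = 28°C (≥ 28°C)
Each additional base adds 2°C (A/T) or 4°C (G/C), so Tm is non-decreasing in n; n = 8 is the first length to reach 28°C.

n = 8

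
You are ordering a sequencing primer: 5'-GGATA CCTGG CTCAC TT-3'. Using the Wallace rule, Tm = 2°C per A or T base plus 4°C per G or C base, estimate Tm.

Counting bases: G=4, C=5, T=5, A=3
So N_AT = 8 and N_GC = 9.
Tm = 4·9 + 2·8 = 36 + 16 = 52°C

52°C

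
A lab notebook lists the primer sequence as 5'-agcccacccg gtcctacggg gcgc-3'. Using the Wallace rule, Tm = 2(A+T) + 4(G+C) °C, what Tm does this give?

A=3, C=11, G=8, T=2
AT pairs contribute 5, GC pairs contribute 19.
Tm = 2(5) + 4(19) = 10 + 76 = 86°C

86°C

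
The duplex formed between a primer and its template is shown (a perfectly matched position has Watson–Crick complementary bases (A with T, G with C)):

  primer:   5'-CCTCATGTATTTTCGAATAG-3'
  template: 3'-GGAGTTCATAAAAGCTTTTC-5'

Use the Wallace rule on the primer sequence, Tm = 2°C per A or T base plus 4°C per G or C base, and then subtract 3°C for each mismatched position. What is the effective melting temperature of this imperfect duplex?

Primer base counts: A=5, T=8, G=3, C=4 → A+T=13, G+C=7
Perfect-match Tm = 2(13) + 4(7) = 26 + 28 = 54°C
Mismatches (positions where the bases are not complementary): 2 (at positions 6, 18)
Effective Tm = 54 − 2×3 = 54 − 6 = 48°C

48°C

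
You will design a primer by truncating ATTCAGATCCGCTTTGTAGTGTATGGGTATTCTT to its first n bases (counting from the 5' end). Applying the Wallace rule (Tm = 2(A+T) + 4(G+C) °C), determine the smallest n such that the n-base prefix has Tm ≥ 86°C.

First 30 bases: ATTCAGATCCGCTTTGTAGTGTATGGGTAT → Tm = 84°C (< 86°C)
First 31 bases: ATTCAGATCCGCTTTGTAGTGTATGGGTATT → Tm = 86°C (≥ 86°C)
Since every base adds ≥2°C, Tm only increases with n, so the threshold is first crossed at n = 31.

n = 31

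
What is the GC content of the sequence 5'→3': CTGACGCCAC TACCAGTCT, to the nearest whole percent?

58%

G=3, T=4, A=4, C=8
G+C = 3 + 8 = 11 out of 19 bases
%GC = 11/19 × 100 = 57.89% ≈ 58%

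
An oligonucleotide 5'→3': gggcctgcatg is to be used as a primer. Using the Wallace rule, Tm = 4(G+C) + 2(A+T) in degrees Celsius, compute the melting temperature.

38°C

Counting bases: G=5, C=3, A=1, T=2
AT pairs contribute 3, GC pairs contribute 8.
Tm = 4·8 + 2·3 = 32 + 6 = 38°C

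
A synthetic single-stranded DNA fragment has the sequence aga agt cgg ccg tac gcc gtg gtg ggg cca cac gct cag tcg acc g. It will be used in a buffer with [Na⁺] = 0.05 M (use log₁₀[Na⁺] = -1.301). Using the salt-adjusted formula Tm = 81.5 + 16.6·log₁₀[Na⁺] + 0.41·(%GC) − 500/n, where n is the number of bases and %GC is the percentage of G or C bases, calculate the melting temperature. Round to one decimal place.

Length n = 46. Scanning the sequence gives G=17, T=6, C=15, A=8.
G+C = 32, so %GC = 32/46 × 100 = 69.565%
Salt term: 16.6 × (-1.301) = -21.597
GC term: 0.41 × 69.565 = 28.522; length term: −500/46 = −10.87
Tm = 81.5 + (-21.597) + 28.522 − 10.87 = 77.555 → 77.6°C

77.6°C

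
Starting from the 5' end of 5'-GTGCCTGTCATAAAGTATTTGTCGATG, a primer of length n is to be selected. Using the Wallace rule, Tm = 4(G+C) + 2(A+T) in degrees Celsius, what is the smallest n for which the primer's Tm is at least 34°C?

First 10 bases: GTGCCTGTCA → Tm = 32°C (< 34°C)
First 11 bases: GTGCCTGTCAT → Tm = 34°C (≥ 34°C)
Each additional base adds 2°C (A/T) or 4°C (G/C), so Tm is non-decreasing in n; n = 11 is the first length to reach 34°C.

n = 11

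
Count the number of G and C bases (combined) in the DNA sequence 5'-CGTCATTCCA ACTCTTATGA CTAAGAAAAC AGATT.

12

Counting bases: G=4, T=10, C=8, A=13
G+C = 4 + 8 = 12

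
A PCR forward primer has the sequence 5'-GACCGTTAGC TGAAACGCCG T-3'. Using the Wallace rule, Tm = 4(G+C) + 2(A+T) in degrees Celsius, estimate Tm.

Base counts: C=6, G=6, T=4, A=5
So N_AT = 9 and N_GC = 12.
Tm = 4·12 + 2·9 = 48 + 18 = 66°C

66°C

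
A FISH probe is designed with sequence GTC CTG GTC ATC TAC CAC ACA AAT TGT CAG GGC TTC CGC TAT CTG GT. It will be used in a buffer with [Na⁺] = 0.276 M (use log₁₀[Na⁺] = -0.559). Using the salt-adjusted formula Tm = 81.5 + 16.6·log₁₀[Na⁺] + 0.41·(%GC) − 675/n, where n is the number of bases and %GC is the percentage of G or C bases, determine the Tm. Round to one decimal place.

Length n = 47. Scanning the sequence gives A=9, C=14, T=14, G=10.
G+C = 24, so %GC = 24/47 × 100 = 51.064%
Salt term: 16.6 × (-0.559) = -9.279
GC term: 0.41 × 51.064 = 20.936; length term: −675/47 = −14.362
Tm = 81.5 + (-9.279) + 20.936 − 14.362 = 78.795 → 78.8°C

78.8°C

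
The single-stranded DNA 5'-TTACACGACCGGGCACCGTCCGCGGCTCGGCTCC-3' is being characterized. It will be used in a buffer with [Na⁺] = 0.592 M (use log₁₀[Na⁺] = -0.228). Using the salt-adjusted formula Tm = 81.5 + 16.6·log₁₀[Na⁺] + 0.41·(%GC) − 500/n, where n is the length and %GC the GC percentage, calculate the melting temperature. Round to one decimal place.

Length n = 34. Scanning the sequence gives G=10, C=15, T=5, A=4.
G+C = 25, so %GC = 25/34 × 100 = 73.529%
Salt term: 16.6 × (-0.228) = -3.785
GC term: 0.41 × 73.529 = 30.147; length term: −500/34 = −14.706
Tm = 81.5 + (-3.785) + 30.147 − 14.706 = 93.156 → 93.2°C

93.2°C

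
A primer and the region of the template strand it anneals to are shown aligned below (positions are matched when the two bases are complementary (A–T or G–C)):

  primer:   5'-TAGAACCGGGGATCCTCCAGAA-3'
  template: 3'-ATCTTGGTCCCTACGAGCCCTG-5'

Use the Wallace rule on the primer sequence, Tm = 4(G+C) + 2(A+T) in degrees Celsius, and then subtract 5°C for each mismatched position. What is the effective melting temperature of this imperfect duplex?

Primer base counts: A=7, T=3, G=6, C=6 → A+T=10, G+C=12
Perfect-match Tm = 2(10) + 4(12) = 20 + 48 = 68°C
Mismatches (positions where the bases are not complementary): 5 (at positions 8, 14, 18, 19, 22)
Effective Tm = 68 − 5×5 = 68 − 25 = 43°C

43°C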